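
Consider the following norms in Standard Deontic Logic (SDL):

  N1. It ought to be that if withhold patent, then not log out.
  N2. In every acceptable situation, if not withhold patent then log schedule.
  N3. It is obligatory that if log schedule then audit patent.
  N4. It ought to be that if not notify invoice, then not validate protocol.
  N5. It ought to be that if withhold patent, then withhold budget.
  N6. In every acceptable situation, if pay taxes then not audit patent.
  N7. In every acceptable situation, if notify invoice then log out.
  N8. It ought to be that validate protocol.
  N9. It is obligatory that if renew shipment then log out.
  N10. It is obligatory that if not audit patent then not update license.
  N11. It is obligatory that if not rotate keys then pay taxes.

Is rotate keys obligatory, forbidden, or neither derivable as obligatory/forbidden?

Premise 8 gives O(validate_protocol).
Premise 4, O(¬notify_invoice → ¬validate_protocol), contraposes to O(validate_protocol → notify_invoice); with O(validate_protocol) we get O(notify_invoice).
Premise 7 is O(notify_invoice → log_out); since O(notify_invoice), deontic closure gives O(log_out).
The contrapositive of premise 1 (O(withhold_patent → ¬log_out)) is O(log_out → ¬withhold_patent), and O(log_out) is already established, so O(¬withhold_patent).
Premise 2 is O(¬withhold_patent → log_schedule); since O(¬withhold_patent), deontic closure gives O(log_schedule).
Premise 3 is O(log_schedule → audit_patent); since O(log_schedule), deontic closure gives O(audit_patent).
Premise 6 is O(pay_taxes → ¬audit_patent); contrapositively O(audit_patent → ¬pay_taxes). Since O(audit_patent) holds, K gives O(¬pay_taxes).
The contrapositive of premise 11 (O(¬rotate_keys → pay_taxes)) is O(¬pay_taxes → rotate_keys), and O(¬pay_taxes) is already established, so O(rotate_keys).
Premises 5, 9, 10 do not contribute to this derivation.
Hence rotate_keys is obligatory.

Obligatory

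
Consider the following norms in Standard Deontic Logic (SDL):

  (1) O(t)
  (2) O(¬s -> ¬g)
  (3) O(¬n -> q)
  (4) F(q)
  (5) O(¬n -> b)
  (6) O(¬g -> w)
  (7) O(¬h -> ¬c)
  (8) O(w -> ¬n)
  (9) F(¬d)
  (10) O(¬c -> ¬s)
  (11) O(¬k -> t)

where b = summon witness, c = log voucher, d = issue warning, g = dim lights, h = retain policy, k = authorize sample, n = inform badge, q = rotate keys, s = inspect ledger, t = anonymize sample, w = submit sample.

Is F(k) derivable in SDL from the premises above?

No

Premise 11 is O(¬k -> t); even if O(t) held, inferring O(¬k) would be affirming the consequent — invalid.
No other premise forces O(¬k). An ideal world satisfying every premise can still have k true, so F(k) is not derivable.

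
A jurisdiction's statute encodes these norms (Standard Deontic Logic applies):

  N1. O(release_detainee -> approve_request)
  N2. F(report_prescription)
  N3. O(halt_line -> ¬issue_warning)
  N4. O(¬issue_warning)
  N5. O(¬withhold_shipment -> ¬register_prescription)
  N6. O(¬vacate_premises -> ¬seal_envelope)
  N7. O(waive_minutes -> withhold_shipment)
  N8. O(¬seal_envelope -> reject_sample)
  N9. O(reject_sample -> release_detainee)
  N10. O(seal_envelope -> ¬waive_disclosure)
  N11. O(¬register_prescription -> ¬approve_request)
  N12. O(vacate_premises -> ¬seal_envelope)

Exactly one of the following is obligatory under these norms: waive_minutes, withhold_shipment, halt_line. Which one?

withhold_shipment

Premises 6 and 12 are O(¬vacate_premises -> ¬seal_envelope) and O(vacate_premises -> ¬seal_envelope); every ideal world satisfies ¬vacate_premises or vacate_premises, so in either case ¬seal_envelope holds — hence O(¬seal_envelope).
From O(¬seal_envelope) and premise 8, O(¬seal_envelope -> reject_sample), we obtain O(reject_sample).
With premise 9, O(reject_sample -> release_detainee), the K-axiom yields O(release_detainee).
Premise 1 is O(release_detainee -> approve_request); since O(release_detainee), deontic closure gives O(approve_request).
Premise 11 is O(¬register_prescription -> ¬approve_request); contrapositively O(approve_request -> register_prescription). Since O(approve_request) holds, K gives O(register_prescription).
Premise 5 is O(¬withhold_shipment -> ¬register_prescription); contrapositively O(register_prescription -> withhold_shipment). Since O(register_prescription) holds, K gives O(withhold_shipment).
So O(withhold_shipment) holds — withhold_shipment is obligatory. None of the other listed options is made obligatory by any chain of premises.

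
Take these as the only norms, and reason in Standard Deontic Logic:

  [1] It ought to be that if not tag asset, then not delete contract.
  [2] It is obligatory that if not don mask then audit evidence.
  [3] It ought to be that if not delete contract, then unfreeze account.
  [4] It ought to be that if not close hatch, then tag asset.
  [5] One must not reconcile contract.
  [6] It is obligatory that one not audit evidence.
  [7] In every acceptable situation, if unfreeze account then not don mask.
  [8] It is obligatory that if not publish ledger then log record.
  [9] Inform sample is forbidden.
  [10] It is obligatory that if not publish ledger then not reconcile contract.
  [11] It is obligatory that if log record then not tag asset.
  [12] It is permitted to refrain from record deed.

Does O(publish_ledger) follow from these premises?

From premise 6 we have O(¬audit_evidence).
Premise 2 is O(¬don_mask → audit_evidence); contrapositively O(¬audit_evidence → don_mask). Since O(¬audit_evidence) holds, K gives O(don_mask).
Premise 7, O(unfreeze_account → ¬don_mask), contraposes to O(don_mask → ¬unfreeze_account); with O(don_mask) we get O(¬unfreeze_account).
Premise 3, O(¬delete_contract → unfreeze_account), contraposes to O(¬unfreeze_account → delete_contract); with O(¬unfreeze_account) we get O(delete_contract).
The contrapositive of premise 1 (O(¬tag_asset → ¬delete_contract)) is O(delete_contract → tag_asset), and O(delete_contract) is already established, so O(tag_asset).
Premise 11, O(log_record → ¬tag_asset), contraposes to O(tag_asset → ¬log_record); with O(tag_asset) we get O(¬log_record).
Premise 8 is O(¬publish_ledger → log_record); contrapositively O(¬log_record → publish_ledger). Since O(¬log_record) holds, K gives O(publish_ledger).
Premises 4, 5, 9, 10, 12 do not contribute to this derivation.
So O(publish_ledger) follows.

Yes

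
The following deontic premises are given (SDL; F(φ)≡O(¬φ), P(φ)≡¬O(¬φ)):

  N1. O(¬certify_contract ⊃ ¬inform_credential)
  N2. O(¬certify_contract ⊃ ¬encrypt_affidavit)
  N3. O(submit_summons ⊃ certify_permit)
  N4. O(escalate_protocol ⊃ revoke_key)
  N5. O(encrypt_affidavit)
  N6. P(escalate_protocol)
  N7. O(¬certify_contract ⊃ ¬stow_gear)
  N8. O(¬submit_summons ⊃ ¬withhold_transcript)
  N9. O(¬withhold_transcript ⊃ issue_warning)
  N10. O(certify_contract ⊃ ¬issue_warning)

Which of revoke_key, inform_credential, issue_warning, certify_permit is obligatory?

Premise 5 states O(encrypt_affidavit) outright.
Premise 2, O(¬certify_contract ⊃ ¬encrypt_affidavit), contraposes to O(encrypt_affidavit ⊃ certify_contract); with O(encrypt_affidavit) we get O(certify_contract).
From O(certify_contract) and premise 10, O(certify_contract ⊃ ¬issue_warning), we obtain O(¬issue_warning).
The contrapositive of premise 9 (O(¬withhold_transcript ⊃ issue_warning)) is O(¬issue_warning ⊃ withhold_transcript), and O(¬issue_warning) is already established, so O(withhold_transcript).
The contrapositive of premise 8 (O(¬submit_summons ⊃ ¬withhold_transcript)) is O(withhold_transcript ⊃ submit_summons), and O(withhold_transcript) is already established, so O(submit_summons).
Premise 3 is O(submit_summons ⊃ certify_permit); since O(submit_summons), deontic closure gives O(certify_permit).
So O(certify_permit) holds — certify_permit is obligatory. None of the other listed options is made obligatory by any chain of premises.

certify_permit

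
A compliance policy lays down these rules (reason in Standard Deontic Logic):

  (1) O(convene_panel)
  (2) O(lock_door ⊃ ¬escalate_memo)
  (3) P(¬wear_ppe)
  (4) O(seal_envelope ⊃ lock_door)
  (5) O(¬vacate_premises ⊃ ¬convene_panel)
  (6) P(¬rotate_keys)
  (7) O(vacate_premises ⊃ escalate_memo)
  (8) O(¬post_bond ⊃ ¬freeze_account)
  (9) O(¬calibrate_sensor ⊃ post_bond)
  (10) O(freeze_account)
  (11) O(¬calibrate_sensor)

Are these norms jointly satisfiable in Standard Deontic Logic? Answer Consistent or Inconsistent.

Consistent

Premise 8 is O(¬post_bond ⊃ ¬freeze_account), but O(¬post_bond) is not derivable from the premises, so it does not yield O(¬freeze_account).
So O(¬freeze_account) is not derivable, and the apparent clash with O(freeze_account) does not arise.
A world satisfying every obligation exists (e.g. calibrate_sensor=false, convene_panel=true, escalate_memo=true, freeze_account=true, lock_door=false, post_bond=true, rotate_keys=false, seal_envelope=false, vacate_premises=true, wear_ppe=false); no atom is both obligatory and forbidden, so the set is consistent.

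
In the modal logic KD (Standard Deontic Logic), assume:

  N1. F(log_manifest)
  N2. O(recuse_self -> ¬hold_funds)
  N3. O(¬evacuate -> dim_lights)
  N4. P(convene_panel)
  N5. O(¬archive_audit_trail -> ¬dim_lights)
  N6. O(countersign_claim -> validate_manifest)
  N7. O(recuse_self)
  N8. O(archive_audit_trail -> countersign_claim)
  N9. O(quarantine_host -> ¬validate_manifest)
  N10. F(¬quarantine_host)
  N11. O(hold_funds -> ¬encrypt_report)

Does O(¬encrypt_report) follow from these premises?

No

Premise 11 is O(hold_funds -> ¬encrypt_report), but O(hold_funds) is not derivable from the premises, so it does not yield O(¬encrypt_report).
No other premise forces O(¬encrypt_report). An ideal world satisfying every premise can still have ¬encrypt_report false, so O(¬encrypt_report) is not derivable.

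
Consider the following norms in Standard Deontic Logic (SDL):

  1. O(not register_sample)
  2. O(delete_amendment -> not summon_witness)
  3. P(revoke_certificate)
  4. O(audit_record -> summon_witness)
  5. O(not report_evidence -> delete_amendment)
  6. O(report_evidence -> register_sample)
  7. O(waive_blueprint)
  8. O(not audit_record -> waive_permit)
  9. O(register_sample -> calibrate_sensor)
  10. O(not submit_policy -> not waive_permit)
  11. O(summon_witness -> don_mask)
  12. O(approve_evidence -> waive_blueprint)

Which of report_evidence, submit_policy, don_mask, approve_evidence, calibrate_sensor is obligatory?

Premise 1 states O(not register_sample) outright.
Premise 6, O(report_evidence -> register_sample), contraposes to O(not register_sample -> not report_evidence); with O(not register_sample) we get O(not report_evidence).
From O(not report_evidence) and premise 5, O(not report_evidence -> delete_amendment), we obtain O(delete_amendment).
Applying K to premise 2 (O(delete_amendment -> not summon_witness)) and O(delete_amendment) yields O(not summon_witness).
Premise 4, O(audit_record -> summon_witness), contraposes to O(not summon_witness -> not audit_record); with O(not summon_witness) we get O(not audit_record).
With premise 8, O(not audit_record -> waive_permit), the K-axiom yields O(waive_permit).
Premise 10, O(not submit_policy -> not waive_permit), contraposes to O(waive_permit -> submit_policy); with O(waive_permit) we get O(submit_policy).
So O(submit_policy) holds — submit_policy is obligatory. None of the other listed options is made obligatory by any chain of premises.

submit_policy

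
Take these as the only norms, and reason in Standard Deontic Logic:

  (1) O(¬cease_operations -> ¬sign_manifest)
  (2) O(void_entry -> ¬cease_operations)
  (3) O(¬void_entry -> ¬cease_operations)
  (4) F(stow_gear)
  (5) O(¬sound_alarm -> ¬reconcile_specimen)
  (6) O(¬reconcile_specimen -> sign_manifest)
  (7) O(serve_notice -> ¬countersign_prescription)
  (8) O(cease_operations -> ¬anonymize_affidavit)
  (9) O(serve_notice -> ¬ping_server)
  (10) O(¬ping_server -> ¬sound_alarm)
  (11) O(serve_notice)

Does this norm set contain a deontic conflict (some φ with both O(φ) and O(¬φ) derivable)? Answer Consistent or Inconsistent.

Premises 2 and 3 cover both cases: O(void_entry -> ¬cease_operations) and O(¬void_entry -> ¬cease_operations). Since void_entry ∨ ¬void_entry is a tautology, O(¬cease_operations) follows.
Premise 1 is O(¬cease_operations -> ¬sign_manifest); since O(¬cease_operations), deontic closure gives O(¬sign_manifest).
Premise 6 is O(¬reconcile_specimen -> sign_manifest); contrapositively O(¬sign_manifest -> reconcile_specimen). Since O(¬sign_manifest) holds, K gives O(reconcile_specimen).
Premise 5 is O(¬sound_alarm -> ¬reconcile_specimen); contrapositively O(reconcile_specimen -> sound_alarm). Since O(reconcile_specimen) holds, K gives O(sound_alarm).
The contrapositive of premise 10 (O(¬ping_server -> ¬sound_alarm)) is O(sound_alarm -> ping_server), and O(sound_alarm) is already established, so O(ping_server).
The contrapositive of premise 9 (O(serve_notice -> ¬ping_server)) is O(ping_server -> ¬serve_notice), and O(ping_server) is already established, so O(¬serve_notice).
However, premise 11 gives O(serve_notice).
We now have both O(¬serve_notice) and O(serve_notice) — serve_notice is simultaneously obligatory and forbidden, violating the D-axiom.

Inconsistent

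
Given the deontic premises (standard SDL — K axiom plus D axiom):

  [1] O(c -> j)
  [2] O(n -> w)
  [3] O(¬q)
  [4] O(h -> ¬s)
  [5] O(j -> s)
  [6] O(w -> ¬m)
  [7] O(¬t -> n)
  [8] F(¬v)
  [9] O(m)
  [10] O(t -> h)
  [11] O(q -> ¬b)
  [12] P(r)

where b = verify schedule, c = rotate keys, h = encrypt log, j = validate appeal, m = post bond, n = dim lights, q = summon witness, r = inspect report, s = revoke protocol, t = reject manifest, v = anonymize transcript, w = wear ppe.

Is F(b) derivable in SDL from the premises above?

No

Premise 11 is O(q -> ¬b), but O(q) is not derivable from the premises, so it does not yield O(¬b).
No other premise forces O(¬b). An ideal world satisfying every premise can still have b true, so F(b) is not derivable.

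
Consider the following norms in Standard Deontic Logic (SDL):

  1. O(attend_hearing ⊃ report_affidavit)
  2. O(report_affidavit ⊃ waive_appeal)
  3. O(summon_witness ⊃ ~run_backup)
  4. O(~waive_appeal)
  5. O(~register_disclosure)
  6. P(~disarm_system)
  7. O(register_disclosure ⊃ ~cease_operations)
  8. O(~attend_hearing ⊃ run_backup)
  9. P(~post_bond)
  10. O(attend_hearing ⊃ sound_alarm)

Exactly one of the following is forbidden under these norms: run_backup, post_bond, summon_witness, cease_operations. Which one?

summon_witness

From premise 4 we have O(~waive_appeal).
Premise 2, O(report_affidavit ⊃ waive_appeal), contraposes to O(~waive_appeal ⊃ ~report_affidavit); with O(~waive_appeal) we get O(~report_affidavit).
Premise 1, O(attend_hearing ⊃ report_affidavit), contraposes to O(~report_affidavit ⊃ ~attend_hearing); with O(~report_affidavit) we get O(~attend_hearing).
Applying K to premise 8 (O(~attend_hearing ⊃ run_backup)) and O(~attend_hearing) yields O(run_backup).
Premise 3, O(summon_witness ⊃ ~run_backup), contraposes to O(run_backup ⊃ ~summon_witness); with O(run_backup) we get O(~summon_witness).
So O(~summon_witness) holds, i.e. summon_witness is forbidden. None of the other listed options is forbidden under the premises.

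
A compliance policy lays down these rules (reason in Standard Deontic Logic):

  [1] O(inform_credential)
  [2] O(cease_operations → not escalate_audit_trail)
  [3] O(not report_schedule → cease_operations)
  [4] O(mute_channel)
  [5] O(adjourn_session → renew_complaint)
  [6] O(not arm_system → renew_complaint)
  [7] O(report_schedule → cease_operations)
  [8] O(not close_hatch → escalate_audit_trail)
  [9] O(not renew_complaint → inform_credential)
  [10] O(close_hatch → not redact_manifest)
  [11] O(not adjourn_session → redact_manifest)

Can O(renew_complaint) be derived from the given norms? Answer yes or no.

Yes

Premises 3 and 7 are O(not report_schedule → cease_operations) and O(report_schedule → cease_operations); every ideal world satisfies not report_schedule or report_schedule, so in either case cease_operations holds — hence O(cease_operations).
From O(cease_operations) and premise 2, O(cease_operations → not escalate_audit_trail), we obtain O(not escalate_audit_trail).
Premise 8 is O(not close_hatch → escalate_audit_trail); contrapositively O(not escalate_audit_trail → close_hatch). Since O(not escalate_audit_trail) holds, K gives O(close_hatch).
With premise 10, O(close_hatch → not redact_manifest), the K-axiom yields O(not redact_manifest).
Premise 11 is O(not adjourn_session → redact_manifest); contrapositively O(not redact_manifest → adjourn_session). Since O(not redact_manifest) holds, K gives O(adjourn_session).
Premise 5 is O(adjourn_session → renew_complaint); since O(adjourn_session), deontic closure gives O(renew_complaint).
Premises 1, 4, 6, 9 do not contribute to this derivation.
So O(renew_complaint) follows.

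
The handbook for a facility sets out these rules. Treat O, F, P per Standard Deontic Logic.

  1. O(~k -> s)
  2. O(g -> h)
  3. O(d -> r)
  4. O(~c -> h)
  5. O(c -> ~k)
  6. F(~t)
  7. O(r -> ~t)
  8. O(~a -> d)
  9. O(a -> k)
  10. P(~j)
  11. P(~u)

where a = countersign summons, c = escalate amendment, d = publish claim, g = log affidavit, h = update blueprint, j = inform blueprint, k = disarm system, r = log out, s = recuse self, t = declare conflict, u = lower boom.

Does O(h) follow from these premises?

F(~t) at premise 6 means O(t).
Premise 7 is O(r -> ~t); contrapositively O(t -> ~r). Since O(t) holds, K gives O(~r).
Premise 3, O(d -> r), contraposes to O(~r -> ~d); with O(~r) we get O(~d).
Premise 8, O(~a -> d), contraposes to O(~d -> a); with O(~d) we get O(a).
With premise 9, O(a -> k), the K-axiom yields O(k).
The contrapositive of premise 5 (O(c -> ~k)) is O(k -> ~c), and O(k) is already established, so O(~c).
Premise 4 is O(~c -> h); since O(~c), deontic closure gives O(h).
Premises 1, 2, 10, 11 do not contribute to this derivation.
So O(h) follows.

Yes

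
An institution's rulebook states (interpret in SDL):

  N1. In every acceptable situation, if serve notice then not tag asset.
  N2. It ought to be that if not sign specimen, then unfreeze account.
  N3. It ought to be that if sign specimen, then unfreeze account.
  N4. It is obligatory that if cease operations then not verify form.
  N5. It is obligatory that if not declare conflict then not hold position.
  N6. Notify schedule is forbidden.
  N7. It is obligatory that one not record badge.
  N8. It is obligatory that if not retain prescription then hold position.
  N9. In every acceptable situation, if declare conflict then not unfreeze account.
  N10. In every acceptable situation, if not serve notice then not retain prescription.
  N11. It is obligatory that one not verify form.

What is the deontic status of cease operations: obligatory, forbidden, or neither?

Premise 4 is O(cease_operations → ¬verify_form); even if O(¬verify_form) held, inferring O(cease_operations) would be affirming the consequent — invalid.
No premise or chain of K-axiom applications forces O(cease_operations), and none forces O(¬cease_operations). So cease_operations is neither obligatory nor forbidden under these norms.

Neither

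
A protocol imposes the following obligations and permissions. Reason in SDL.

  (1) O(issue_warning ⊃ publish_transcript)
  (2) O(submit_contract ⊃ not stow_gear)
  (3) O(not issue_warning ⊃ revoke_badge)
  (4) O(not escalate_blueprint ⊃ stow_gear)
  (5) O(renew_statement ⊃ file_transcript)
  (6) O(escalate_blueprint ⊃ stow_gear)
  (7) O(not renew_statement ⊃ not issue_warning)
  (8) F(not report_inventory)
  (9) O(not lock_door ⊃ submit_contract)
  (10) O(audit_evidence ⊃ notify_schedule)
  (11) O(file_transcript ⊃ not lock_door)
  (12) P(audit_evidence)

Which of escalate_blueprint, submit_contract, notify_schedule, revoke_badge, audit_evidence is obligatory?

Premises 6 and 4 cover both cases: O(escalate_blueprint ⊃ stow_gear) and O(not escalate_blueprint ⊃ stow_gear). Since escalate_blueprint ∨ not escalate_blueprint is a tautology, O(stow_gear) follows.
Premise 2, O(submit_contract ⊃ not stow_gear), contraposes to O(stow_gear ⊃ not submit_contract); with O(stow_gear) we get O(not submit_contract).
Premise 9 is O(not lock_door ⊃ submit_contract); contrapositively O(not submit_contract ⊃ lock_door). Since O(not submit_contract) holds, K gives O(lock_door).
The contrapositive of premise 11 (O(file_transcript ⊃ not lock_door)) is O(lock_door ⊃ not file_transcript), and O(lock_door) is already established, so O(not file_transcript).
Premise 5, O(renew_statement ⊃ file_transcript), contraposes to O(not file_transcript ⊃ not renew_statement); with O(not file_transcript) we get O(not renew_statement).
Premise 7 is O(not renew_statement ⊃ not issue_warning); since O(not renew_statement), deontic closure gives O(not issue_warning).
Applying K to premise 3 (O(not issue_warning ⊃ revoke_badge)) and O(not issue_warning) yields O(revoke_badge).
So O(revoke_badge) holds — revoke_badge is obligatory. None of the other listed options is made obligatory by any chain of premises.

revoke_badge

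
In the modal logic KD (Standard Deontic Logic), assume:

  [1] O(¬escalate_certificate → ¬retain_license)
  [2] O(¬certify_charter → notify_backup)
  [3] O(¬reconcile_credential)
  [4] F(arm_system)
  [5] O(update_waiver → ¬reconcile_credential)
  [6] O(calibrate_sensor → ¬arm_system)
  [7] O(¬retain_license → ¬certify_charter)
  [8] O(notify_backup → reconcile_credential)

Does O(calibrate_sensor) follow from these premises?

Premise 6 is O(calibrate_sensor → ¬arm_system); even if O(¬arm_system) held, inferring O(calibrate_sensor) would be affirming the consequent — invalid.
No other premise forces O(calibrate_sensor). An ideal world satisfying every premise can still have calibrate_sensor false, so O(calibrate_sensor) is not derivable.

No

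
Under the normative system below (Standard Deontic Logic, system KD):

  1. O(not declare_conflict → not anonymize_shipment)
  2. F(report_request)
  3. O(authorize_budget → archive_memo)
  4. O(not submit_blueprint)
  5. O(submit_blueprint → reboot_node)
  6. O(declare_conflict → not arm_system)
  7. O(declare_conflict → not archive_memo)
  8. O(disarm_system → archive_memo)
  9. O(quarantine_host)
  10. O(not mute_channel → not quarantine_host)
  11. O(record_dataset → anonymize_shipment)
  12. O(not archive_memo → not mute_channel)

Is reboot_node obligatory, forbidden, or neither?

Premise 5 is O(submit_blueprint → reboot_node), but O(submit_blueprint) is not derivable from the premises, so it does not yield O(reboot_node).
No premise or chain of K-axiom applications forces O(reboot_node), and none forces O(not reboot_node). So reboot_node is neither obligatory nor forbidden under these norms.

Neither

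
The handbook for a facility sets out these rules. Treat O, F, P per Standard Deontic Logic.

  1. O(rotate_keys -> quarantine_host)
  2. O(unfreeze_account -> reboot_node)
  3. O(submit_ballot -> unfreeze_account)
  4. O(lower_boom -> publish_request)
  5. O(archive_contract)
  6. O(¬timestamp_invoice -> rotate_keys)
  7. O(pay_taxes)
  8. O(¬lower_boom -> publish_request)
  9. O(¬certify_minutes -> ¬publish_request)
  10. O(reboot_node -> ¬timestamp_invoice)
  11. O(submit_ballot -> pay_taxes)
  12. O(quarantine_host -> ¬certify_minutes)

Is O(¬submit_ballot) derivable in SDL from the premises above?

Premises 4 and 8 are O(lower_boom -> publish_request) and O(¬lower_boom -> publish_request); every ideal world satisfies lower_boom or ¬lower_boom, so in either case publish_request holds — hence O(publish_request).
The contrapositive of premise 9 (O(¬certify_minutes -> ¬publish_request)) is O(publish_request -> certify_minutes), and O(publish_request) is already established, so O(certify_minutes).
Premise 12 is O(quarantine_host -> ¬certify_minutes); contrapositively O(certify_minutes -> ¬quarantine_host). Since O(certify_minutes) holds, K gives O(¬quarantine_host).
Premise 1, O(rotate_keys -> quarantine_host), contraposes to O(¬quarantine_host -> ¬rotate_keys); with O(¬quarantine_host) we get O(¬rotate_keys).
Premise 6, O(¬timestamp_invoice -> rotate_keys), contraposes to O(¬rotate_keys -> timestamp_invoice); with O(¬rotate_keys) we get O(timestamp_invoice).
The contrapositive of premise 10 (O(reboot_node -> ¬timestamp_invoice)) is O(timestamp_invoice -> ¬reboot_node), and O(timestamp_invoice) is already established, so O(¬reboot_node).
The contrapositive of premise 2 (O(unfreeze_account -> reboot_node)) is O(¬reboot_node -> ¬unfreeze_account), and O(¬reboot_node) is already established, so O(¬unfreeze_account).
The contrapositive of premise 3 (O(submit_ballot -> unfreeze_account)) is O(¬unfreeze_account -> ¬submit_ballot), and O(¬unfreeze_account) is already established, so O(¬submit_ballot).
Premises 5, 7, 11 do not contribute to this derivation.
So O(¬submit_ballot) follows.

Yes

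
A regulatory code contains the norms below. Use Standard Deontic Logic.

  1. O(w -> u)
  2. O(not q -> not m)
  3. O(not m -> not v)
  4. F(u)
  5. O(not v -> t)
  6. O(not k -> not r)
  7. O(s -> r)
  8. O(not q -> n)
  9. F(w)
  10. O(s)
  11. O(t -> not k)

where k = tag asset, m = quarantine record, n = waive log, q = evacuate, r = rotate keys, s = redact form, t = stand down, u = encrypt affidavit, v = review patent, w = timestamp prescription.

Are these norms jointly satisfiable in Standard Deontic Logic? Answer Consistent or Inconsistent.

Premise 1 is O(w -> u), but O(w) is not derivable from the premises, so it does not yield O(u).
So O(u) is not derivable, and the apparent clash with O(not u) does not arise.
A world satisfying every obligation exists (e.g. k=true, m=true, n=false, q=true, r=true, s=true, t=false, u=false, v=true, w=false); no atom is both obligatory and forbidden, so the set is consistent.

Consistent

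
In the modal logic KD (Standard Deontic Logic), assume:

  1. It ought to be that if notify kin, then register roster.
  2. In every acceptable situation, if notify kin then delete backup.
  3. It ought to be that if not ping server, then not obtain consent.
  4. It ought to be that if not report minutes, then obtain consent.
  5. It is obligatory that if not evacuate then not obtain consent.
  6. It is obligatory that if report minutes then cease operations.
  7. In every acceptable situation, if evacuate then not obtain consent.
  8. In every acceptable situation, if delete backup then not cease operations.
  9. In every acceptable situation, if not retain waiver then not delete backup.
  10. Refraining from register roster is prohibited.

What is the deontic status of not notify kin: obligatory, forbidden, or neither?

Obligatory

By case analysis on evacuate: premise 7 gives O(evacuate → ¬obtain_consent) and premise 5 gives O(¬evacuate → ¬obtain_consent), so O(¬obtain_consent) either way.
Premise 4, O(¬report_minutes → obtain_consent), contraposes to O(¬obtain_consent → report_minutes); with O(¬obtain_consent) we get O(report_minutes).
Premise 6 is O(report_minutes → cease_operations); since O(report_minutes), deontic closure gives O(cease_operations).
The contrapositive of premise 8 (O(delete_backup → ¬cease_operations)) is O(cease_operations → ¬delete_backup), and O(cease_operations) is already established, so O(¬delete_backup).
Premise 2 is O(notify_kin → delete_backup); contrapositively O(¬delete_backup → ¬notify_kin). Since O(¬delete_backup) holds, K gives O(¬notify_kin).
Premises 1, 3, 9, 10 do not contribute to this derivation.
Hence ¬notify_kin is obligatory.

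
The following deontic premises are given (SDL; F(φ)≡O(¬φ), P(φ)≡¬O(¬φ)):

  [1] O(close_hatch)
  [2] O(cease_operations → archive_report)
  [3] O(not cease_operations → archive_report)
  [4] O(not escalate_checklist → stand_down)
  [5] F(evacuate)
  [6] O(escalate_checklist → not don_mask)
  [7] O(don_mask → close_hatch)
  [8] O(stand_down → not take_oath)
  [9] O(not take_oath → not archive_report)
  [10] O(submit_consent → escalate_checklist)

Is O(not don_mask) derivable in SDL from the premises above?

Premises 2 and 3 are O(cease_operations → archive_report) and O(not cease_operations → archive_report); every ideal world satisfies cease_operations or not cease_operations, so in either case archive_report holds — hence O(archive_report).
Premise 9 is O(not take_oath → not archive_report); contrapositively O(archive_report → take_oath). Since O(archive_report) holds, K gives O(take_oath).
Premise 8, O(stand_down → not take_oath), contraposes to O(take_oath → not stand_down); with O(take_oath) we get O(not stand_down).
The contrapositive of premise 4 (O(not escalate_checklist → stand_down)) is O(not stand_down → escalate_checklist), and O(not stand_down) is already established, so O(escalate_checklist).
Applying K to premise 6 (O(escalate_checklist → not don_mask)) and O(escalate_checklist) yields O(not don_mask).
Premises 1, 5, 7, 10 do not contribute to this derivation.
So O(not don_mask) follows.

Yes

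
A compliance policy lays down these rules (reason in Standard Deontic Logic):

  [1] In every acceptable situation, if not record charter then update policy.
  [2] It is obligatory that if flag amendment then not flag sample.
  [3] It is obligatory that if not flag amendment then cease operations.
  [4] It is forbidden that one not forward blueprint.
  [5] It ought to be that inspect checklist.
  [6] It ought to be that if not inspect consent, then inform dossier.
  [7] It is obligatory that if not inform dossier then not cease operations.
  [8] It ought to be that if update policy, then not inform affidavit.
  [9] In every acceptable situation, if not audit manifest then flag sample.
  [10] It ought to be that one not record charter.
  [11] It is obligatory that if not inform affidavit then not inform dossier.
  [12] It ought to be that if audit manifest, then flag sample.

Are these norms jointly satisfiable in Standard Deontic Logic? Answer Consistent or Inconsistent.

Premises 9 and 12 cover both cases: O(¬audit_manifest → flag_sample) and O(audit_manifest → flag_sample). Since ¬audit_manifest ∨ audit_manifest is a tautology, O(flag_sample) follows.
Premise 2, O(flag_amendment → ¬flag_sample), contraposes to O(flag_sample → ¬flag_amendment); with O(flag_sample) we get O(¬flag_amendment).
Premise 3 is O(¬flag_amendment → cease_operations); since O(¬flag_amendment), deontic closure gives O(cease_operations).
The contrapositive of premise 7 (O(¬inform_dossier → ¬cease_operations)) is O(cease_operations → inform_dossier), and O(cease_operations) is already established, so O(inform_dossier).
Premise 11 is O(¬inform_affidavit → ¬inform_dossier); contrapositively O(inform_dossier → inform_affidavit). Since O(inform_dossier) holds, K gives O(inform_affidavit).
Premise 8, O(update_policy → ¬inform_affidavit), contraposes to O(inform_affidavit → ¬update_policy); with O(inform_affidavit) we get O(¬update_policy).
Premise 1, O(¬record_charter → update_policy), contraposes to O(¬update_policy → record_charter); with O(¬update_policy) we get O(record_charter).
Yet premise 10 states O(¬record_charter).
We now have both O(record_charter) and O(¬record_charter) — record_charter is simultaneously obligatory and forbidden, violating the D-axiom.

Inconsistent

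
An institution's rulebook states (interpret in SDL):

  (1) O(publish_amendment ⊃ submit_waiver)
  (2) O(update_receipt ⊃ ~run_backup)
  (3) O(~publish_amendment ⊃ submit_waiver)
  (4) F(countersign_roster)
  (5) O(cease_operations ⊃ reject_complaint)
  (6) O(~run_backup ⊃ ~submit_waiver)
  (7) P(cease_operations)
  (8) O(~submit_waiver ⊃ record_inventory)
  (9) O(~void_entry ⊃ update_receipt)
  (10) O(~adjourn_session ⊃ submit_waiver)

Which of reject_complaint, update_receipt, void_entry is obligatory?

By case analysis on publish_amendment: premise 1 gives O(publish_amendment ⊃ submit_waiver) and premise 3 gives O(~publish_amendment ⊃ submit_waiver), so O(submit_waiver) either way.
The contrapositive of premise 6 (O(~run_backup ⊃ ~submit_waiver)) is O(submit_waiver ⊃ run_backup), and O(submit_waiver) is already established, so O(run_backup).
Premise 2, O(update_receipt ⊃ ~run_backup), contraposes to O(run_backup ⊃ ~update_receipt); with O(run_backup) we get O(~update_receipt).
The contrapositive of premise 9 (O(~void_entry ⊃ update_receipt)) is O(~update_receipt ⊃ void_entry), and O(~update_receipt) is already established, so O(void_entry).
So O(void_entry) holds — void_entry is obligatory. None of the other listed options is made obligatory by any chain of premises.

void_entry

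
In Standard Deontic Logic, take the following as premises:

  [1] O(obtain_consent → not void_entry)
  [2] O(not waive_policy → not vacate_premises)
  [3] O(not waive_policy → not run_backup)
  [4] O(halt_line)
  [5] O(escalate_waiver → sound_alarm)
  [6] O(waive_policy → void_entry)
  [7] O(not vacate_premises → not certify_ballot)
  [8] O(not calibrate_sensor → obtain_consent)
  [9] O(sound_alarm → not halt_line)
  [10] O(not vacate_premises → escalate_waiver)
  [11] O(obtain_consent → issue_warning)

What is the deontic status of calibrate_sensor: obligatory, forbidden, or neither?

Obligatory

From premise 4 we have O(halt_line).
Premise 9, O(sound_alarm → not halt_line), contraposes to O(halt_line → not sound_alarm); with O(halt_line) we get O(not sound_alarm).
The contrapositive of premise 5 (O(escalate_waiver → sound_alarm)) is O(not sound_alarm → not escalate_waiver), and O(not sound_alarm) is already established, so O(not escalate_waiver).
Premise 10 is O(not vacate_premises → escalate_waiver); contrapositively O(not escalate_waiver → vacate_premises). Since O(not escalate_waiver) holds, K gives O(vacate_premises).
The contrapositive of premise 2 (O(not waive_policy → not vacate_premises)) is O(vacate_premises → waive_policy), and O(vacate_premises) is already established, so O(waive_policy).
With premise 6, O(waive_policy → void_entry), the K-axiom yields O(void_entry).
Premise 1 is O(obtain_consent → not void_entry); contrapositively O(void_entry → not obtain_consent). Since O(void_entry) holds, K gives O(not obtain_consent).
Premise 8, O(not calibrate_sensor → obtain_consent), contraposes to O(not obtain_consent → calibrate_sensor); with O(not obtain_consent) we get O(calibrate_sensor).
Premises 3, 7, 11 do not contribute to this derivation.
Hence calibrate_sensor is obligatory.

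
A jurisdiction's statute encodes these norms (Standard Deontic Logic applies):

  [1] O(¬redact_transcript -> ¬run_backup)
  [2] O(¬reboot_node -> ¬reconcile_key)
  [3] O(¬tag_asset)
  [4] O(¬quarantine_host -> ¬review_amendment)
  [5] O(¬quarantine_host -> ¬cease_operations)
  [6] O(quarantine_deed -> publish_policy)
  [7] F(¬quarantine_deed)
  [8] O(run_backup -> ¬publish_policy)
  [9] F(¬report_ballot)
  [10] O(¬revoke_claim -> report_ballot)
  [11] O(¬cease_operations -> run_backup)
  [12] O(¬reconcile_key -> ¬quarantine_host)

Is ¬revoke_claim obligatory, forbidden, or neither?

Premise 10 is O(¬revoke_claim -> report_ballot); even if O(report_ballot) held, inferring O(¬revoke_claim) would be affirming the consequent — invalid.
No premise or chain of K-axiom applications forces O(¬revoke_claim), and none forces O(revoke_claim). So ¬revoke_claim is neither obligatory nor forbidden under these norms.

Neither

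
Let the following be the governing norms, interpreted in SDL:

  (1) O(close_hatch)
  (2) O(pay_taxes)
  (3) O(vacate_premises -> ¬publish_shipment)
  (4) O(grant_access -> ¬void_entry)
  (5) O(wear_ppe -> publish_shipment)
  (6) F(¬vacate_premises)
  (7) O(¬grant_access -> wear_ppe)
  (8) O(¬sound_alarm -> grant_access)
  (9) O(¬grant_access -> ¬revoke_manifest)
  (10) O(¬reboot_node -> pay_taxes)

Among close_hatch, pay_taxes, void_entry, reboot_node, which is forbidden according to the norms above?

void_entry

Premise 6 is F(¬vacate_premises), i.e. O(vacate_premises).
With premise 3, O(vacate_premises -> ¬publish_shipment), the K-axiom yields O(¬publish_shipment).
Premise 5 is O(wear_ppe -> publish_shipment); contrapositively O(¬publish_shipment -> ¬wear_ppe). Since O(¬publish_shipment) holds, K gives O(¬wear_ppe).
The contrapositive of premise 7 (O(¬grant_access -> wear_ppe)) is O(¬wear_ppe -> grant_access), and O(¬wear_ppe) is already established, so O(grant_access).
Applying K to premise 4 (O(grant_access -> ¬void_entry)) and O(grant_access) yields O(¬void_entry).
So O(¬void_entry) holds, i.e. void_entry is forbidden. None of the other listed options is forbidden under the premises.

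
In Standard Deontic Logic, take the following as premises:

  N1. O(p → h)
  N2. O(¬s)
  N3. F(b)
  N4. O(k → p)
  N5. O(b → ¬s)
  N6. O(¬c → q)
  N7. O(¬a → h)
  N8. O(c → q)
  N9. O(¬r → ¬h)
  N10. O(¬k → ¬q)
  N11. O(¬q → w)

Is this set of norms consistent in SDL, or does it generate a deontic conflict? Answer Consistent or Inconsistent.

Consistent

Premise 5 is O(b → ¬s); even if O(¬s) held, inferring O(b) would be affirming the consequent — invalid.
So O(b) is not derivable, and the apparent clash with O(¬b) does not arise.
A world satisfying every obligation exists (e.g. a=false, b=false, c=false, h=true, k=true, p=true, q=true, r=true, s=false, w=false); no atom is both obligatory and forbidden, so the set is consistent.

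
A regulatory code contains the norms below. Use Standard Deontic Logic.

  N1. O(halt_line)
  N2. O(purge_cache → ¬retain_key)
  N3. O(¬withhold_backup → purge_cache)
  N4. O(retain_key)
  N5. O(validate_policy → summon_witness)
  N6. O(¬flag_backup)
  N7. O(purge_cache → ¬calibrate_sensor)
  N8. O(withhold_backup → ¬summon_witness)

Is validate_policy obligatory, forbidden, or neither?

Forbidden

Premise 4 states O(retain_key) outright.
Premise 2 is O(purge_cache → ¬retain_key); contrapositively O(retain_key → ¬purge_cache). Since O(retain_key) holds, K gives O(¬purge_cache).
Premise 3, O(¬withhold_backup → purge_cache), contraposes to O(¬purge_cache → withhold_backup); with O(¬purge_cache) we get O(withhold_backup).
Premise 8 is O(withhold_backup → ¬summon_witness); since O(withhold_backup), deontic closure gives O(¬summon_witness).
Premise 5, O(validate_policy → summon_witness), contraposes to O(¬summon_witness → ¬validate_policy); with O(¬summon_witness) we get O(¬validate_policy).
Premises 1, 6, 7 do not contribute to this derivation.
Thus O(¬validate_policy), which is F(validate_policy): validate_policy is forbidden.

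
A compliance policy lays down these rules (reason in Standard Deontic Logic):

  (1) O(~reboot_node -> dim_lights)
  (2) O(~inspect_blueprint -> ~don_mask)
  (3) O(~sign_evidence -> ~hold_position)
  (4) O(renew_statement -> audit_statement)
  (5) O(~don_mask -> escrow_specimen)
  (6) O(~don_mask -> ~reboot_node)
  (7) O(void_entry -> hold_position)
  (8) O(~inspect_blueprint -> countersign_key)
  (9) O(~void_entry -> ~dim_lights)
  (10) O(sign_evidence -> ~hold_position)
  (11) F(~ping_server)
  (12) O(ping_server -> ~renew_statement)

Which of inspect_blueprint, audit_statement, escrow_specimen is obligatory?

inspect_blueprint

Premises 3 and 10 are O(~sign_evidence -> ~hold_position) and O(sign_evidence -> ~hold_position); every ideal world satisfies ~sign_evidence or sign_evidence, so in either case ~hold_position holds — hence O(~hold_position).
Premise 7, O(void_entry -> hold_position), contraposes to O(~hold_position -> ~void_entry); with O(~hold_position) we get O(~void_entry).
With premise 9, O(~void_entry -> ~dim_lights), the K-axiom yields O(~dim_lights).
Premise 1, O(~reboot_node -> dim_lights), contraposes to O(~dim_lights -> reboot_node); with O(~dim_lights) we get O(reboot_node).
Premise 6 is O(~don_mask -> ~reboot_node); contrapositively O(reboot_node -> don_mask). Since O(reboot_node) holds, K gives O(don_mask).
The contrapositive of premise 2 (O(~inspect_blueprint -> ~don_mask)) is O(don_mask -> inspect_blueprint), and O(don_mask) is already established, so O(inspect_blueprint).
So O(inspect_blueprint) holds — inspect_blueprint is obligatory. None of the other listed options is made obligatory by any chain of premises.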